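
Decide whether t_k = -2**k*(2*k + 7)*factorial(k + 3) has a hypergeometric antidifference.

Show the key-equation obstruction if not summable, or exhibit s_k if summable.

r(k) = 2*(k + 4)*(2*k + 9)/(2*k + 7) after simplifying.
Normal form (A,B,C) = (2*k + 8, 1, k + 7/2).
Set up (2*k + 8)·f(k+1) − (1)·f(k) − (k + 7/2) = 0.
d = 0 from the (1,0,1) case.
A polynomial solution: f(k) = 1/2.
R(k) = B(k−1)·f(k)/C(k) = 1/(2*k + 7); s_k = R·t_k = -2**k*factorial(k + 3).
Δs = -2**k*(2*k + 7)*factorial(k + 3), as required.

Yes. s_k = -2**k*factorial(k + 3).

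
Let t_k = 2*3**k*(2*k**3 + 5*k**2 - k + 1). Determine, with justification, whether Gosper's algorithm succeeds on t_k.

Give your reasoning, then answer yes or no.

Compute t_(k+1)/t_k: get 3*(2*k**3 + 11*k**2 + 15*k + 7)/(2*k**3 + 5*k**2 - k + 1).
Gosper form: A/B · C(k+1)/C(k) with A=3, B=1, C=k**3 + 5*k**2/2 - k/2 + 1/2.
Need (3)·f(k+1) − (1)·f(k) = k**3 + 5*k**2/2 - k/2 + 1/2.
deg f ≤ 3 (via 0,0,3).
Coefficient equations give f(k) = (2*k**3 - 4*k**2 + 2*k + 1)/4.
Get s_k = R·t_k = 3**k*(2*k**3 - 4*k**2 + 2*k + 1) with R(k) = B(k−1)f(k)/C(k) = (2*k**3 - 4*k**2 + 2*k + 1)/(2*(2*k**3 + 5*k**2 - k + 1)).
s_(k+1) − s_k = 2*3**k*(2*k**3 + 5*k**2 - k + 1) = t_k.

Yes. s_k = 3**k*(2*k**3 - 4*k**2 + 2*k + 1).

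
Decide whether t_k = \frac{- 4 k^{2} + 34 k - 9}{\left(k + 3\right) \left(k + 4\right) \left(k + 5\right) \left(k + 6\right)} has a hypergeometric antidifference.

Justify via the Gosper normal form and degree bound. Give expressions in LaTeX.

Yes. s_k = \frac{k \left(- k^{2} + 48 k - 92\right)}{15 \left(k + 3\right) \left(k + 4\right) \left(k + 5\right)}.

Compute t_(k+1)/t_k: get -(k + 3)*(34*k - 4*(k + 1)**2 + 25)/((k + 7)*(4*k**2 - 34*k + 9)).
Gosper form: A/B · C(k+1)/C(k) with A=k + 3, B=k + 7, C=k**2 - 17*k/2 + 9/4.
f must satisfy (k + 3)·f(k+1) − (k + 6)·f(k) = k**2 - 17*k/2 + 9/4.
d = 3 from the (1,1,2) case.
Match coefficients ⇒ f(k) = k*(k - 46)*(k - 2)/60.
Get s_k = R·t_k = k*(-k**2 + 48*k - 92)/(15*(k + 3)*(k + 4)*(k + 5)) with R(k) = B(k−1)f(k)/C(k) = k*(k - 46)*(k - 2)*(k + 6)/(15*(4*k**2 - 34*k + 9)).
Verify: (-4*k**2 + 34*k - 9)/(k**4 + 18*k**3 + 119*k**2 + 342*k + 360) matches t_k.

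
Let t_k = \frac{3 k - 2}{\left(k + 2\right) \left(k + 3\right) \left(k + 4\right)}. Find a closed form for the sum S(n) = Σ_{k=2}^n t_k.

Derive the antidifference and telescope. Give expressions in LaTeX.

Ratio r(k) = (k + 2)*(3*k + 1)/((k + 5)*(3*k - 2)).
Gosper form: A/B · C(k+1)/C(k) with A=k + 2, B=k + 5, C=k - 2/3.
f must satisfy (k + 2)·f(k+1) − (k + 4)·f(k) = k - 2/3.
Degrees (1,1,1) ⇒ d ≤ 2.
Solving with deg f ≤ 2: f(k) = k*(k - 4)/9.
Certificate R = B(k−1)f/C = k*(k - 4)*(k + 4)/(3*(3*k - 2)) gives s_k = k*(k - 4)/(3*(k + 2)*(k + 3)).
Δs = (3*k - 2)/(k**3 + 9*k**2 + 26*k + 24), as required.
Evaluate: s_(n+1) = (n**2 - 2*n - 3)/(3*(n**2 + 7*n + 12)); subtract s_(2) = -1/15 ⇒ S(n) = (2*n**2 - n - 1)/(5*(n**2 + 7*n + 12)).

S(n) = \frac{2 n^{2} - n - 1}{5 \left(n^{2} + 7 n + 12\right)}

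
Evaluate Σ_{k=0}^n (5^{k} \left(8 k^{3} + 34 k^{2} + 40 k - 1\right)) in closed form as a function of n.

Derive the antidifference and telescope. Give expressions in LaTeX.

S(n) = 10 \cdot 5^{n} n^{3} + 35 \cdot 5^{n} n^{2} + 40 \cdot 5^{n} n - 5 \cdot 5^{n} + 4

t_(k+1)/t_k = 5*(8*k**3 + 58*k**2 + 132*k + 81)/(8*k**3 + 34*k**2 + 40*k - 1).
A = 5, B = 1, C = k**3 + 17*k**2/4 + 5*k - 1/8.
Key eq: (5)·f(k+1) = (1)·f(k) + (k**3 + 17*k**2/4 + 5*k - 1/8).
deg f ≤ 3 (via 0,0,3).
A polynomial solution: f(k) = (2*k**3 + k**2 - 4)/8.
Certificate R = B(k−1)f/C = (2*k**3 + k**2 - 4)/(8*k**3 + 34*k**2 + 40*k - 1) gives s_k = 5**k*(2*k**3 + k**2 - 4).
Δs = 5**k*(8*k**3 + 34*k**2 + 40*k - 1), as required.
Evaluate: s_(n+1) = 5**(n + 1)*(2*n**3 + 7*n**2 + 8*n - 1); subtract s_(0) = -4 ⇒ S(n) = 10*5**n*n**3 + 35*5**n*n**2 + 40*5**n*n - 5*5**n + 4.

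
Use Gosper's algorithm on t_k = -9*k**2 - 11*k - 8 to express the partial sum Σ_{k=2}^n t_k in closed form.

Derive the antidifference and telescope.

S(n) = -3*n**3 - 10*n**2 - 15*n + 28

The ratio is (9*k**2 + 29*k + 28)/(9*k**2 + 11*k + 8).
A = 1, B = 1, C = k**2 + 11*k/9 + 8/9.
Solve (1)·f(k+1) − (1)·f(k) = k**2 + 11*k/9 + 8/9.
Bound: deg f ≤ 3.
Match coefficients ⇒ f(k) = k*(3*k**2 + k + 4)/9.
Then R = B(k−1)f/C = k*(3*k**2 + k + 4)/(9*k**2 + 11*k + 8), so s_k = R(k)·t_k = k*(-3*k**2 - k - 4).
Δs = -9*k**2 - 11*k - 8, as required.
s_(n+1) = -3*n**3 - 10*n**2 - 15*n - 8 and s_(2) = -36, so S(n) = -3*n**3 - 10*n**2 - 15*n + 28.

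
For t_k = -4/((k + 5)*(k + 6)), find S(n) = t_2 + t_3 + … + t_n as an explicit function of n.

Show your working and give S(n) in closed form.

Step 1: r(k) = (k + 5)/(k + 7).
Take A(k)=k + 5, B(k)=k + 7, C(k)=1.
f must satisfy (k + 5)·f(k+1) − (k + 6)·f(k) = 1.
d = 1 from the (1,1,0) case.
Coefficient equations give f(k) = k/5.
So s_k = (B(k−1)f/C)·t_k = (k*(k + 6)/5)·t_k = -4*k/(5*k + 25).
Δs = -4/(k**2 + 11*k + 30), as required.
Σ_(k=2)^n t_k = s_(n+1) − s_(2) = (4*(-n - 1)/(5*(n + 6))) − (-8/35), i.e. 4*(1 - n)/(7*(n + 6)).

S(n) = 4*(1 - n)/(7*(n + 6))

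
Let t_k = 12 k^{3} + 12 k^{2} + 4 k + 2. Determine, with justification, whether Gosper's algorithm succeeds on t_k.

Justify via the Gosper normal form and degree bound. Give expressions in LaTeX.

The ratio is (6*k**3 + 24*k**2 + 32*k + 15)/(6*k**3 + 6*k**2 + 2*k + 1).
So A=1 and B=1, with C=k**3 + k**2 + k/3 + 1/6.
f must satisfy (1)·f(k+1) − (1)·f(k) = k**3 + k**2 + k/3 + 1/6.
deg f ≤ 4 (via 0,0,3).
Solving with deg f ≤ 4: f(k) = k*(3*k**3 - 2*k**2 - k + 2)/12.
Certificate R = B(k−1)f/C = k*(3*k**3 - 2*k**2 - k + 2)/(2*(6*k**3 + 6*k**2 + 2*k + 1)) gives s_k = k*(3*k**3 - 2*k**2 - k + 2).
Verify: 12*k**3 + 12*k**2 + 4*k + 2 matches t_k.

Yes. s_k = k \left(3 k^{3} - 2 k^{2} - k + 2\right).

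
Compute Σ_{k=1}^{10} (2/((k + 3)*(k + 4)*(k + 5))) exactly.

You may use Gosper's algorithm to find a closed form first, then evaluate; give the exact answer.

r(k) = (k + 3)/(k + 6) after simplifying.
Gosper form: A/B · C(k+1)/C(k) with A=k + 3, B=k + 6, C=1.
Set up (k + 3)·f(k+1) − (k + 5)·f(k) − (1) = 0.
d = 2 from the (1,1,0) case.
Coefficient equations give f(k) = k*(k + 7)/24.
Get s_k = R·t_k = k*(k + 7)/(12*(k + 3)*(k + 4)) with R(k) = B(k−1)f(k)/C(k) = k*(k + 5)*(k + 7)/24.
Δs = 2/(k**3 + 12*k**2 + 47*k + 60), as required.
Evaluate s at k=11 and k=1: 11/140 and 1/30; difference 19/420.

Σ = 19/420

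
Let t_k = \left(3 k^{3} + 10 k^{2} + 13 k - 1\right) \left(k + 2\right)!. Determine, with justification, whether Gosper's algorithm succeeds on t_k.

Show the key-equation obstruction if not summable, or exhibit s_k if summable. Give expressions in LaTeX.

Compute t_(k+1)/t_k: get (3*k**4 + 28*k**3 + 99*k**2 + 151*k + 75)/(3*k**3 + 10*k**2 + 13*k - 1).
Normal form (A,B,C) = (k + 3, 1, k**3 + 10*k**2/3 + 13*k/3 - 1/3).
Solve (k + 3)·f(k+1) − (1)·f(k) = k**3 + 10*k**2/3 + 13*k/3 - 1/3.
deg f ≤ 2 (via 1,0,3).
Match coefficients ⇒ f(k) = (3*k**2 - 2*k - 2)/3.
Certificate R = B(k−1)f/C = (3*k**2 - 2*k - 2)/(3*k**3 + 10*k**2 + 13*k - 1) gives s_k = (3*k**2 - 2*k - 2)*factorial(k + 2).
Verify: (3*k**3 + 10*k**2 + 13*k - 1)*factorial(k + 2) matches t_k.

Yes. s_k = \left(3 k^{2} - 2 k - 2\right) \left(k + 2\right)!.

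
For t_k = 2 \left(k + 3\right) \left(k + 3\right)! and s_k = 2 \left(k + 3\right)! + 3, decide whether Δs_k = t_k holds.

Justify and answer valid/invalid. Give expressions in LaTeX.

Valid — Δs_k = t_k.

s_(k+1) = 2*factorial(k + 4) + 3
s_(k+1) − s_k = 2*(k + 3)*factorial(k + 3)
(s_(k+1) − s_k) − t_k = 0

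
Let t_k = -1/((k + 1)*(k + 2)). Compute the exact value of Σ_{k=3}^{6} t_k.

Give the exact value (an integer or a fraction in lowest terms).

Compute t_(k+1)/t_k: get (k + 1)/(k + 3).
A = k + 1, B = k + 3, C = 1.
Solve (k + 1)·f(k+1) − (k + 2)·f(k) = 1.
d = 1 from the (1,1,0) case.
Solve for f: f(k) = k (degree 1 ≤ 1).
R(k) = B(k−1)·f(k)/C(k) = k*(k + 2); s_k = R·t_k = -k/(k + 1).
s_(k+1) − s_k = -1/(k**2 + 3*k + 2) = t_k.
Evaluate s at k=7 and k=3: -7/8 and -3/4; difference -1/8.

Σ = -1/8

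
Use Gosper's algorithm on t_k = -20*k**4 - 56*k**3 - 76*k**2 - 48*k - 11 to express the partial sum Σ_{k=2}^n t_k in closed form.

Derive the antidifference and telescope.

S(n) = -4*n**5 - 24*n**4 - 60*n**3 - 76*n**2 - 47*n + 211

r(k) = (20*k**4 + 136*k**3 + 364*k**2 + 448*k + 211)/(20*k**4 + 56*k**3 + 76*k**2 + 48*k + 11) after simplifying.
Gosper form: A/B · C(k+1)/C(k) with A=1, B=1, C=k**4 + 14*k**3/5 + 19*k**2/5 + 12*k/5 + 11/20.
f must satisfy (1)·f(k+1) − (1)·f(k) = k**4 + 14*k**3/5 + 19*k**2/5 + 12*k/5 + 11/20.
Degrees (0,0,4) ⇒ d ≤ 5.
Solve for f: f(k) = k*(4*k**4 + 4*k**3 + 4*k**2 - 1)/20 (degree 5 ≤ 5).
So s_k = (B(k−1)f/C)·t_k = (k*(4*k**4 + 4*k**3 + 4*k**2 - 1)/(20*k**4 + 56*k**3 + 76*k**2 + 48*k + 11))·t_k = -4*k**5 - 4*k**4 - 4*k**3 + k.
Check: Δs_k = -20*k**4 - 56*k**3 - 76*k**2 - 48*k - 11. ✓
Σ_(k=2)^n t_k = s_(n+1) − s_(2) = (-4*n**5 - 24*n**4 - 60*n**3 - 76*n**2 - 47*n - 11) − (-222), i.e. -4*n**5 - 24*n**4 - 60*n**3 - 76*n**2 - 47*n + 211.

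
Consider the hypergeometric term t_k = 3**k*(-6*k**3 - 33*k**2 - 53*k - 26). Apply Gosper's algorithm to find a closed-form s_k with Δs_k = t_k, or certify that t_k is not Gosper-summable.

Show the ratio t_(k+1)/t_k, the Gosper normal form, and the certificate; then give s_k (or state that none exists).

Ratio r(k) = 3*(6*k**3 + 51*k**2 + 137*k + 118)/(6*k**3 + 33*k**2 + 53*k + 26).
Factor: A=3; B=1; C=k**3 + 11*k**2/2 + 53*k/6 + 13/3.
f must satisfy (3)·f(k+1) − (1)·f(k) = k**3 + 11*k**2/2 + 53*k/6 + 13/3.
From deg A=0, deg B=0, deg C=3: d=3.
A polynomial solution: f(k) = (3*k**3 + 3*k**2 + 4*k - 2)/6.
Then R = B(k−1)f/C = (3*k**3 + 3*k**2 + 4*k - 2)/((k + 1)*(6*k**2 + 27*k + 26)), so s_k = R(k)·t_k = 3**k*(-3*k**3 - 3*k**2 - 4*k + 2).
Check: Δs_k = 3**k*(-6*k**3 - 33*k**2 - 53*k - 26). ✓

s_k = 3**k*(-3*k**3 - 3*k**2 - 4*k + 2)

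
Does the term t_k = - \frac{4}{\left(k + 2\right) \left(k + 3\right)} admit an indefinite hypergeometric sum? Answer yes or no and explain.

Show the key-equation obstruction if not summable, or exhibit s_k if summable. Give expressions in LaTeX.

The ratio is (k + 2)/(k + 4).
Normal form (A,B,C) = (k + 2, k + 4, 1).
f must satisfy (k + 2)·f(k+1) − (k + 3)·f(k) = 1.
From deg A=1, deg B=1, deg C=0: d=1.
A polynomial solution: f(k) = k/2.
R(k) = B(k−1)·f(k)/C(k) = k*(k + 3)/2; s_k = R·t_k = -2*k/(k + 2).
Verify: -4/(k**2 + 5*k + 6) matches t_k.

Yes. s_k = - \frac{2 k}{k + 2}.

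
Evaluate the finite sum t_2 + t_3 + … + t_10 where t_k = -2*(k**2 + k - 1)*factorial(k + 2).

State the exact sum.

Σ = -112086374400

t_(k+1)/t_k = (k + 3)*(k + (k + 1)**2)/(k**2 + k - 1).
So A=k + 3 and B=1, with C=k**2 + k - 1.
f must satisfy (k + 3)·f(k+1) − (1)·f(k) = k**2 + k - 1.
deg f ≤ 1 (via 1,0,2).
Coefficient equations give f(k) = k - 2.
Get s_k = R·t_k = -2*(k - 2)*factorial(k + 2) with R(k) = B(k−1)f(k)/C(k) = (k - 2)/(k**2 + k - 1).
s_(k+1) − s_k = -2*(k**2 + k - 1)*factorial(k + 2) = t_k.
Telescoping: Σ = s_(11) − s_(2) = -112086374400 − (0) = -112086374400.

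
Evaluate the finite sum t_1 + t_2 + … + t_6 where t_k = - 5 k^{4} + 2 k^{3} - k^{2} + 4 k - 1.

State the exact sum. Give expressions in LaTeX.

Σ = -10506

r(k) = (5*k**4 + 18*k**3 + 25*k**2 + 12*k + 1)/(5*k**4 - 2*k**3 + k**2 - 4*k + 1) after simplifying.
Gosper form: A/B · C(k+1)/C(k) with A=1, B=1, C=k**4 - 2*k**3/5 + k**2/5 - 4*k/5 + 1/5.
Key eq: (1)·f(k+1) = (1)·f(k) + (k**4 - 2*k**3/5 + k**2/5 - 4*k/5 + 1/5).
Bound: deg f ≤ 5.
Match coefficients ⇒ f(k) = k*(k**4 - 3*k**3 + 3*k**2 - 3*k + 3)/5.
Get s_k = R·t_k = k*(-k**4 + 3*k**3 - 3*k**2 + 3*k - 3) with R(k) = B(k−1)f(k)/C(k) = k*(k**4 - 3*k**3 + 3*k**2 - 3*k + 3)/(5*k**4 - 2*k**3 + k**2 - 4*k + 1).
Check: Δs_k = -5*k**4 + 2*k**3 - k**2 + 4*k - 1. ✓
Evaluate s at k=7 and k=1: -10507 and -1; difference -10506.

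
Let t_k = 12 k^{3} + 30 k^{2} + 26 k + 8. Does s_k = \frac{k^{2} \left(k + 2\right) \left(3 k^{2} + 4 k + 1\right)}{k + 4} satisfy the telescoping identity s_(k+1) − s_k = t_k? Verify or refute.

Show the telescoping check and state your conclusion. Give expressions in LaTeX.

s_(k+1) = (k + 1)**2*(k + 3)*(4*k + 3*(k + 1)**2 + 5)/(k + 5)
s_(k+1) − s_k = 4*(3*k**5 + 30*k**4 + 97*k**3 + 138*k**2 + 92*k + 24)/(k**2 + 9*k + 20)
(s_(k+1) − s_k) − t_k = 2*(-9*k**4 - 74*k**3 - 145*k**2 - 112*k - 32)/(k**2 + 9*k + 20)

Invalid: residual \frac{2 \left(- 9 k^{4} - 74 k^{3} - 145 k^{2} - 112 k - 32\right)}{k^{2} + 9 k + 20} ≠ 0.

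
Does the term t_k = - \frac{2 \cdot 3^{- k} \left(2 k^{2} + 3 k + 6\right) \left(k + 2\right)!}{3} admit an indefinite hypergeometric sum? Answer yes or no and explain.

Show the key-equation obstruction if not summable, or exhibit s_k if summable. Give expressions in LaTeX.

r(k) = (k + 3)*(3*k + 2*(k + 1)**2 + 9)/(3*(2*k**2 + 3*k + 6)) after simplifying.
Factor: A=k/3 + 1; B=1; C=k**2 + 3*k/2 + 3.
f must satisfy (k/3 + 1)·f(k+1) − (1)·f(k) = k**2 + 3*k/2 + 3.
Degrees (1,0,2) ⇒ d ≤ 1.
Solving with deg f ≤ 1: f(k) = 3*(2*k + 1)/2.
Certificate R = B(k−1)f/C = 3*(2*k + 1)/(2*k**2 + 3*k + 6) gives s_k = -2*(2*k + 1)*factorial(k + 2)/3**k.
s_(k+1) − s_k = -2*(2*k**2 + 3*k + 6)*factorial(k + 2)/(3*3**k) = t_k.

Yes. s_k = - 2 \cdot 3^{- k} \left(2 k + 1\right) \left(k + 2\right)!.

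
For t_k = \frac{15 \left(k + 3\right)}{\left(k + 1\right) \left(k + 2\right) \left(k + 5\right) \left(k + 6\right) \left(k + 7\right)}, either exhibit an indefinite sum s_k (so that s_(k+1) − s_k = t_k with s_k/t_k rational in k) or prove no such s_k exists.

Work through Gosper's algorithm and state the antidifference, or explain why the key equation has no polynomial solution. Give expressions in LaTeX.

Ratio r(k) = (k + 1)*(k + 4)*(k + 5)/((k + 3)**2*(k + 8)).
Normal form (A,B,C) = (k + 1, k + 8, k**3 + 10*k**2 + 33*k + 36).
Solve (k + 1)·f(k+1) − (k + 7)·f(k) = k**3 + 10*k**2 + 33*k + 36.
d = 6 from the (1,1,3) case.
Solving with deg f ≤ 6: f(k) = k*(k + 2)*(k + 3)*(k + 4)*(k**2 + 12*k + 41)/90.
Certificate R = B(k−1)f/C = k*(k + 2)*(k + 7)*(k**2 + 12*k + 41)/(90*(k + 3)) gives s_k = k*(k**2 + 12*k + 41)/(6*(k**3 + 12*k**2 + 41*k + 30)).
Δs = 15*(k + 3)/(k**5 + 21*k**4 + 163*k**3 + 567*k**2 + 844*k + 420), as required.

s_k = \frac{k \left(k^{2} + 12 k + 41\right)}{6 \left(k^{3} + 12 k^{2} + 41 k + 30\right)}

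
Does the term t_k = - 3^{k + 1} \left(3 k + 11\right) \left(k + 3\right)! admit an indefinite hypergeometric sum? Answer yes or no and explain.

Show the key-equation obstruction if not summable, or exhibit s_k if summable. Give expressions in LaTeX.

Yes. s_k = - 3^{k + 1} \left(k + 3\right)!.

t_(k+1)/t_k = 3*(k + 4)*(3*k + 14)/(3*k + 11).
Normal form (A,B,C) = (3*k + 12, 1, k + 11/3).
Set up (3*k + 12)·f(k+1) − (1)·f(k) − (k + 11/3) = 0.
deg f ≤ 0 (via 1,0,1).
Coefficient equations give f(k) = 1/3.
Then R = B(k−1)f/C = 1/(3*k + 11), so s_k = R(k)·t_k = -3**(k + 1)*factorial(k + 3).
s_(k+1) − s_k = -3**(k + 1)*(3*k + 11)*factorial(k + 3) = t_k.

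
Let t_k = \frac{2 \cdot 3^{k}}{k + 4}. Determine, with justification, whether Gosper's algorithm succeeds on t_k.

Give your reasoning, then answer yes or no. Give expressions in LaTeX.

No — t_k has no hypergeometric antidifference.

Compute t_(k+1)/t_k: get 3*(k + 4)/(k + 5).
Normal form (A,B,C) = (3*k + 12, k + 5, 1).
Solve (3*k + 12)·f(k+1) − (k + 4)·f(k) = 1.
Bound: deg f ≤ -1.
d = -1 < 0 ⇒ no nonzero polynomial f; not summable.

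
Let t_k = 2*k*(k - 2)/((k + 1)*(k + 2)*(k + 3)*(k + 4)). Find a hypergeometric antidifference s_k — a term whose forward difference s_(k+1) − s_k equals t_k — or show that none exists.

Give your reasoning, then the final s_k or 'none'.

s_k = k*(k**2 - 6*k + 5)/(6*(k + 1)*(k + 2)*(k + 3))

Step 1: r(k) = (k - 1)*(k + 1)**2/(k*(k - 2)*(k + 5)).
So A=k + 1 and B=k + 5, with C=k**2 - 2*k.
Key eq: (k + 1)·f(k+1) = (k + 4)·f(k) + (k**2 - 2*k).
From deg A=1, deg B=1, deg C=2: d=3.
Solve for f: f(k) = k*(k - 5)*(k - 1)/12 (degree 3 ≤ 3).
So s_k = (B(k−1)f/C)·t_k = ((k - 5)*(k - 1)*(k + 4)/(12*(k - 2)))·t_k = k*(k**2 - 6*k + 5)/(6*(k + 1)*(k + 2)*(k + 3)).
Check: Δs_k = 2*k*(k - 2)/(k**4 + 10*k**3 + 35*k**2 + 50*k + 24). ✓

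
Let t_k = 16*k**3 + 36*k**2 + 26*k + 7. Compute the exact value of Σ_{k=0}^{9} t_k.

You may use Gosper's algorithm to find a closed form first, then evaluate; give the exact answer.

Ratio r(k) = (16*k**3 + 84*k**2 + 146*k + 85)/(16*k**3 + 36*k**2 + 26*k + 7).
Factor: A=1; B=1; C=k**3 + 9*k**2/4 + 13*k/8 + 7/16.
Need (1)·f(k+1) − (1)·f(k) = k**3 + 9*k**2/4 + 13*k/8 + 7/16.
deg f ≤ 4 (via 0,0,3).
Coefficient equations give f(k) = k**2*(4*k**2 + 4*k - 1)/16.
Then R = B(k−1)f/C = k**2*(4*k**2 + 4*k - 1)/(16*k**3 + 36*k**2 + 26*k + 7), so s_k = R(k)·t_k = k**2*(4*k**2 + 4*k - 1).
s_(k+1) − s_k = 16*k**3 + 36*k**2 + 26*k + 7 = t_k.
Evaluate s at k=10 and k=0: 43900 and 0; difference 43900.

Σ = 43900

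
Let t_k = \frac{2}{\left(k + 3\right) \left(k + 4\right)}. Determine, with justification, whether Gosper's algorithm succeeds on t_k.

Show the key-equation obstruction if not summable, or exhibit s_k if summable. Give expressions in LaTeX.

Yes. s_k = \frac{2 k}{3 \left(k + 3\right)}.

Step 1: r(k) = (k + 3)/(k + 5).
Take A(k)=k + 3, B(k)=k + 5, C(k)=1.
Set up (k + 3)·f(k+1) − (k + 4)·f(k) − (1) = 0.
deg f ≤ 1 (via 1,1,0).
A polynomial solution: f(k) = k/3.
Then R = B(k−1)f/C = k*(k + 4)/3, so s_k = R(k)·t_k = 2*k/(3*(k + 3)).
s_(k+1) − s_k = 2/(k**2 + 7*k + 12) = t_k.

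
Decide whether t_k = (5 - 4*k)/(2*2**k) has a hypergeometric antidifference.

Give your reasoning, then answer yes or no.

r(k) = (4*k - 1)/(2*(4*k - 5)) after simplifying.
Gosper form: A/B · C(k+1)/C(k) with A=1/2, B=1, C=k - 5/4.
Solve (1/2)·f(k+1) − (1)·f(k) = k - 5/4.
Bound: deg f ≤ 1.
A polynomial solution: f(k) = -(4*k - 1)/2.
So s_k = (B(k−1)f/C)·t_k = (-2*(4*k - 1)/(4*k - 5))·t_k = (4*k - 1)/2**k.
Verify: (5 - 4*k)/(2*2**k) matches t_k.

Yes. s_k = (4*k - 1)/2**k.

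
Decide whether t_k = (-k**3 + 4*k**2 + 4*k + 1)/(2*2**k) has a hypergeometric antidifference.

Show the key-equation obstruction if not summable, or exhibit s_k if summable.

Compute t_(k+1)/t_k: get (k**3 - k**2 - 9*k - 8)/(2*(k**3 - 4*k**2 - 4*k - 1)).
So A=1/2 and B=1, with C=k**3 - 4*k**2 - 4*k - 1.
Solve (1/2)·f(k+1) − (1)·f(k) = k**3 - 4*k**2 - 4*k - 1.
d = 3 from the (0,0,3) case.
Solve for f: f(k) = -2*(k**3 - k**2 - 3*k - 4) (degree 3 ≤ 3).
R(k) = B(k−1)·f(k)/C(k) = -2*(k**3 - k**2 - 3*k - 4)/(k**3 - 4*k**2 - 4*k - 1); s_k = R·t_k = (k**3 - k**2 - 3*k - 4)/2**k.
s_(k+1) − s_k = (-k**3 + 4*k**2 + 4*k + 1)/(2*2**k) = t_k.

Yes. s_k = (k**3 - k**2 - 3*k - 4)/2**k.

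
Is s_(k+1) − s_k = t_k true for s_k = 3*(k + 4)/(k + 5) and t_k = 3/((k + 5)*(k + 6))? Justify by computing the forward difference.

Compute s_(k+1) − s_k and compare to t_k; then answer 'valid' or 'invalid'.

s_(k+1) = 3*(k + 5)/(k + 6)
s_(k+1) − s_k = 3/(k**2 + 11*k + 30)
(s_(k+1) − s_k) − t_k = 0

Valid: the claim telescopes to t_k.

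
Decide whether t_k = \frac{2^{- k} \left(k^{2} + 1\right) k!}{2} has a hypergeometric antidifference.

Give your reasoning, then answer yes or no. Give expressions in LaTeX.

t_(k+1)/t_k = (k + 1)*((k + 1)**2 + 1)/(2*(k**2 + 1)).
Normal form (A,B,C) = (k/2 + 1/2, 1, k**2 + 1).
Need (k/2 + 1/2)·f(k+1) − (1)·f(k) = k**2 + 1.
Bound: deg f ≤ 1.
Solving with deg f ≤ 1: f(k) = 2*k.
Then R = B(k−1)f/C = 2*k/(k**2 + 1), so s_k = R(k)·t_k = k*factorial(k)/2**k.
Verify: (k**2 + 1)*factorial(k)/(2*2**k) matches t_k.

Yes. s_k = 2^{- k} k k!.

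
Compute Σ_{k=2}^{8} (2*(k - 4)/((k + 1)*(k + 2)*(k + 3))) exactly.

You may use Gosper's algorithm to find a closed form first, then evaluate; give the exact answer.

Σ = -7/132

Ratio r(k) = (k - 3)*(k + 1)/((k - 4)*(k + 4)).
A = k + 1, B = k + 4, C = k - 4.
f must satisfy (k + 1)·f(k+1) − (k + 3)·f(k) = k - 4.
deg f ≤ 2 (via 1,1,1).
A polynomial solution: f(k) = -k*(3*k + 13)/4.
Certificate R = B(k−1)f/C = -k*(k + 3)*(3*k + 13)/(4*(k - 4)) gives s_k = k*(-3*k - 13)/(2*(k + 1)*(k + 2)).
Verify: 2*(k - 4)/(k**3 + 6*k**2 + 11*k + 6) matches t_k.
Telescoping: Σ = s_(9) − s_(2) = -18/11 − (-19/12) = -7/132.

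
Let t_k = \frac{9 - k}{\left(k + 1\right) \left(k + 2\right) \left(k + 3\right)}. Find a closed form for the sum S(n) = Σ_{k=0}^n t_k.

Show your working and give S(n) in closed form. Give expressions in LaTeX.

Compute t_(k+1)/t_k: get (k - 8)*(k + 1)/((k - 9)*(k + 4)).
A = k + 1, B = k + 4, C = k - 9.
Set up (k + 1)·f(k+1) − (k + 3)·f(k) − (k - 9) = 0.
d = 2 from the (1,1,1) case.
A polynomial solution: f(k) = -k*(2*k + 7).
Then R = B(k−1)f/C = -k*(k + 3)*(2*k + 7)/(k - 9), so s_k = R(k)·t_k = k*(2*k + 7)/((k + 1)*(k + 2)).
s_(k+1) − s_k = (9 - k)/(k**3 + 6*k**2 + 11*k + 6) = t_k.
Σ_(k=0)^n t_k = s_(n+1) − s_(0) = ((2*n**2 + 11*n + 9)/(n**2 + 5*n + 6)) − (0), i.e. (2*n**2 + 11*n + 9)/(n**2 + 5*n + 6).

S(n) = \frac{2 n^{2} + 11 n + 9}{n^{2} + 5 n + 6}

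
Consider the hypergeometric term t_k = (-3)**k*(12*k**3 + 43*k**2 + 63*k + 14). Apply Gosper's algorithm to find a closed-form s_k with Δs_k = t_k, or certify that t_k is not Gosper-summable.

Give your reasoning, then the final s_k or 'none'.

s_k = (-3)**k*(-3*k**3 - 4*k**2 - 3*k + 4)

The ratio is 3*(-12*k**3 - 79*k**2 - 185*k - 132)/(12*k**3 + 43*k**2 + 63*k + 14).
Factor: A=-3; B=1; C=k**3 + 43*k**2/12 + 21*k/4 + 7/6.
Need (-3)·f(k+1) − (1)·f(k) = k**3 + 43*k**2/12 + 21*k/4 + 7/6.
deg f ≤ 3 (via 0,0,3).
Solve for f: f(k) = -(3*k**3 + 4*k**2 + 3*k - 4)/12 (degree 3 ≤ 3).
So s_k = (B(k−1)f/C)·t_k = (-(3*k**3 + 4*k**2 + 3*k - 4)/(12*k**3 + 43*k**2 + 63*k + 14))·t_k = (-3)**k*(-3*k**3 - 4*k**2 - 3*k + 4).
s_(k+1) − s_k = (-3)**k*(12*k**3 + 43*k**2 + 63*k + 14) = t_k.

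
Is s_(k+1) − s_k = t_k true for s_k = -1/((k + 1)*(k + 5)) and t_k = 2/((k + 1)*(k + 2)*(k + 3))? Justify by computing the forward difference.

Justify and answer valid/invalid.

s_(k+1) = -1/((k + 2)*(k + 6))
s_(k+1) − s_k = (2*k + 7)/(k**4 + 14*k**3 + 65*k**2 + 112*k + 60)
(s_(k+1) − s_k) − t_k = 3*(-3*k - 13)/(k**5 + 17*k**4 + 107*k**3 + 307*k**2 + 396*k + 180)

Invalid: residual 3*(-3*k - 13)/(k**5 + 17*k**4 + 107*k**3 + 307*k**2 + 396*k + 180) ≠ 0.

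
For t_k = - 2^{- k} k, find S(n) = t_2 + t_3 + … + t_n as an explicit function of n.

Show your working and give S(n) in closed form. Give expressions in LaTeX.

S(n) = - \frac{3}{2} + 2^{- n} n + 2 \cdot 2^{- n}

Compute t_(k+1)/t_k: get (k + 1)/(2*k).
Factor: A=1/2; B=1; C=k.
Need (1/2)·f(k+1) − (1)·f(k) = k.
deg f ≤ 1 (via 0,0,1).
Coefficient equations give f(k) = -2*(k + 1).
Get s_k = R·t_k = 2**(1 - k)*(k + 1) with R(k) = B(k−1)f(k)/C(k) = -2*(k + 1)/k.
Verify: -k/2**k matches t_k.
Evaluate: s_(n+1) = (n + 2)/2**n; subtract s_(2) = 3/2 ⇒ S(n) = -3/2 + n/2**n + 2/2**n.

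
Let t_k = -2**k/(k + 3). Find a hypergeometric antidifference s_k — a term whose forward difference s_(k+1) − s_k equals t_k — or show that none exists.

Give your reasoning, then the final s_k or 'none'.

none (Gosper's algorithm certifies no s_k)

r(k) = 2*(k + 3)/(k + 4) after simplifying.
Factor: A=2*k + 6; B=k + 4; C=1.
Solve (2*k + 6)·f(k+1) − (k + 3)·f(k) = 1.
d = -1 from the (1,1,0) case.
Negative degree bound (-1): no f exists, t_k not Gosper-summable.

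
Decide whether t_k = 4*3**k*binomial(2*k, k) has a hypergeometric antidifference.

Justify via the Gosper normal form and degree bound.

No; the degree bound rules out any f.

Step 1: r(k) = 6*(2*k + 1)/(k + 1).
So A=12*k + 6 and B=k + 1, with C=1.
Solve (12*k + 6)·f(k+1) − (k)·f(k) = 1.
deg f ≤ -1 (via 1,1,0).
Bound -1 < 0, so the key equation has no polynomial solution.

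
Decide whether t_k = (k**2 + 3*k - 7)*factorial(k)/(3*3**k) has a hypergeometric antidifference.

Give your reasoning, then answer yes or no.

r(k) = (k + 1)*(3*k + (k + 1)**2 - 4)/(3*(k**2 + 3*k - 7)) after simplifying.
So A=k/3 + 1/3 and B=1, with C=k**2 + 3*k - 7.
f must satisfy (k/3 + 1/3)·f(k+1) − (1)·f(k) = k**2 + 3*k - 7.
From deg A=1, deg B=0, deg C=2: d=1.
Solving with deg f ≤ 1: f(k) = 3*(k + 4).
Certificate R = B(k−1)f/C = 3*(k + 4)/(k**2 + 3*k - 7) gives s_k = (k + 4)*factorial(k)/3**k.
Check: Δs_k = (k**2 + 3*k - 7)*factorial(k)/(3*3**k). ✓

Yes. s_k = (k + 4)*factorial(k)/3**k.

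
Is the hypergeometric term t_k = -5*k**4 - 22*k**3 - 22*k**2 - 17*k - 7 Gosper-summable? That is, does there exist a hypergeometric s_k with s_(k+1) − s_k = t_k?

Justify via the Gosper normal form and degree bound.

t_(k+1)/t_k = (5*k**4 + 42*k**3 + 118*k**2 + 147*k + 73)/(5*k**4 + 22*k**3 + 22*k**2 + 17*k + 7).
Take A(k)=1, B(k)=1, C(k)=k**4 + 22*k**3/5 + 22*k**2/5 + 17*k/5 + 7/5.
Set up (1)·f(k+1) − (1)·f(k) − (k**4 + 22*k**3/5 + 22*k**2/5 + 17*k/5 + 7/5) = 0.
deg f ≤ 5 (via 0,0,4).
Match coefficients ⇒ f(k) = k*(k**4 + 3*k**3 - 2*k**2 + 3*k + 2)/5.
Get s_k = R·t_k = k*(-k**4 - 3*k**3 + 2*k**2 - 3*k - 2) with R(k) = B(k−1)f(k)/C(k) = k*(k**4 + 3*k**3 - 2*k**2 + 3*k + 2)/(5*k**4 + 22*k**3 + 22*k**2 + 17*k + 7).
s_(k+1) − s_k = -5*k**4 - 22*k**3 - 22*k**2 - 17*k - 7 = t_k.

Yes. s_k = k*(-k**4 - 3*k**3 + 2*k**2 - 3*k - 2).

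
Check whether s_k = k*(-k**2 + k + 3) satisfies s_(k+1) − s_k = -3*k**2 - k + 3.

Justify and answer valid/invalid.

Valid: the claim telescopes to t_k.

s_(k+1) = (k + 1)*(k - (k + 1)**2 + 4)
s_(k+1) − s_k = -3*k**2 - k + 3
(s_(k+1) − s_k) − t_k = 0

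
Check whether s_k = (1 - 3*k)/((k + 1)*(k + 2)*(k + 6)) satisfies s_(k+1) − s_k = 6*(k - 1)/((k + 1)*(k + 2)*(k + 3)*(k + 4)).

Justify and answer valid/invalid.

s_(k+1) = (-3*k - 2)/((k + 2)*(k + 3)*(k + 7))
s_(k+1) − s_k = 3*(2*k**2 + 7*k - 11)/(k**5 + 19*k**4 + 131*k**3 + 401*k**2 + 540*k + 252)
(s_(k+1) − s_k) − t_k = 3*(-9*k**2 - 41*k + 40)/(k**6 + 23*k**5 + 207*k**4 + 925*k**3 + 2144*k**2 + 2412*k + 1008)

Invalid: residual 3*(-9*k**2 - 41*k + 40)/(k**6 + 23*k**5 + 207*k**4 + 925*k**3 + 2144*k**2 + 2412*k + 1008) ≠ 0.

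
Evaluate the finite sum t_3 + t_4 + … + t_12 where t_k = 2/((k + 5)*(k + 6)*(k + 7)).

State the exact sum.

Ratio r(k) = (k + 5)/(k + 8).
So A=k + 5 and B=k + 8, with C=1.
Solve (k + 5)·f(k+1) − (k + 7)·f(k) = 1.
d = 2 from the (1,1,0) case.
Solving with deg f ≤ 2: f(k) = k*(k + 11)/60.
Certificate R = B(k−1)f/C = k*(k + 7)*(k + 11)/60 gives s_k = k*(k + 11)/(30*(k + 5)*(k + 6)).
Δs = 2/(k**3 + 18*k**2 + 107*k + 210), as required.
Telescoping: Σ = s_(13) − s_(3) = 26/855 − (7/360) = 5/456.

Σ = 5/456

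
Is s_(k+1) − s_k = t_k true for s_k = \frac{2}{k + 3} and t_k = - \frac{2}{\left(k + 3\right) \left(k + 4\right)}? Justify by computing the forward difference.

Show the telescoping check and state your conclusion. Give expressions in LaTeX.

s_(k+1) = 2/(k + 4)
s_(k+1) − s_k = -2/((k + 3)*(k + 4))
(s_(k+1) − s_k) − t_k = 0

Valid: the claim telescopes to t_k.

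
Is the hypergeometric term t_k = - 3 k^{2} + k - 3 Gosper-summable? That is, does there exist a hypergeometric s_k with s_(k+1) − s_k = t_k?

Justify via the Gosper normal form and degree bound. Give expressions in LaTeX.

r(k) = (-k + 3*(k + 1)**2 + 2)/(3*k**2 - k + 3) after simplifying.
Gosper form: A/B · C(k+1)/C(k) with A=1, B=1, C=k**2 - k/3 + 1.
Solve (1)·f(k+1) − (1)·f(k) = k**2 - k/3 + 1.
deg f ≤ 3 (via 0,0,2).
Solving with deg f ≤ 3: f(k) = k*(k**2 - 2*k + 4)/3.
Get s_k = R·t_k = k*(-k**2 + 2*k - 4) with R(k) = B(k−1)f(k)/C(k) = k*(k**2 - 2*k + 4)/(3*k**2 - k + 3).
s_(k+1) − s_k = -3*k**2 + k - 3 = t_k.

Yes. s_k = k \left(- k^{2} + 2 k - 4\right).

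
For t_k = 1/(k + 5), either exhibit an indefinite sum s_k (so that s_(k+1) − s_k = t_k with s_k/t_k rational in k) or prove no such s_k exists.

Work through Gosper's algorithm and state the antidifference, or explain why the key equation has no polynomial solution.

Ratio r(k) = (k + 5)/(k + 6).
Factor: A=k + 5; B=k + 6; C=1.
f must satisfy (k + 5)·f(k+1) − (k + 5)·f(k) = 1.
Degrees (1,1,0) ⇒ d ≤ 0.
Put f(k) = c0: A·f(k+1) − B(k−1)·f(k) − C = -1; need -1 = 0 — inconsistent ⇒ no f, not summable.

no hypergeometric antidifference exists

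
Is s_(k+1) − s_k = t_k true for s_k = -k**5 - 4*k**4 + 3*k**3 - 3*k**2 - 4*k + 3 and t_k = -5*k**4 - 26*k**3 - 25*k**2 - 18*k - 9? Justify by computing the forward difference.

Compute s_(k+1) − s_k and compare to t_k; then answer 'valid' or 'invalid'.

s_(k+1) = -k**5 - 9*k**4 - 23*k**3 - 28*k**2 - 22*k - 6
s_(k+1) − s_k = -5*k**4 - 26*k**3 - 25*k**2 - 18*k - 9
(s_(k+1) − s_k) − t_k = 0

valid (s_(k+1) − s_k reduces to t_k)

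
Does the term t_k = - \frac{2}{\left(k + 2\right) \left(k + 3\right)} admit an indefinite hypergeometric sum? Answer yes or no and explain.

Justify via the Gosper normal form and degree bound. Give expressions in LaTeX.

Yes. s_k = - \frac{k}{k + 2}.

r(k) = (k + 2)/(k + 4) after simplifying.
So A=k + 2 and B=k + 4, with C=1.
Key eq: (k + 2)·f(k+1) = (k + 3)·f(k) + (1).
Bound: deg f ≤ 1.
Match coefficients ⇒ f(k) = k/2.
R(k) = B(k−1)·f(k)/C(k) = k*(k + 3)/2; s_k = R·t_k = -k/(k + 2).
Check: Δs_k = -2/(k**2 + 5*k + 6). ✓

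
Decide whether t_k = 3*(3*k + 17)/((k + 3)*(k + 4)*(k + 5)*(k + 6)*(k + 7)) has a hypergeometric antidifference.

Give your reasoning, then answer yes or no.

Yes. s_k = k*(k**2 + 13*k + 54)/(24*(k**3 + 13*k**2 + 54*k + 72)).

Ratio r(k) = (k + 3)*(3*k + 20)/((k + 8)*(3*k + 17)).
Gosper form: A/B · C(k+1)/C(k) with A=k + 3, B=k + 8, C=k + 17/3.
Need (k + 3)·f(k+1) − (k + 7)·f(k) = k + 17/3.
deg f ≤ 4 (via 1,1,1).
Match coefficients ⇒ f(k) = k*(k + 5)*(k**2 + 13*k + 54)/216.
Get s_k = R·t_k = k*(k**2 + 13*k + 54)/(24*(k**3 + 13*k**2 + 54*k + 72)) with R(k) = B(k−1)f(k)/C(k) = k*(k + 5)*(k + 7)*(k**2 + 13*k + 54)/(72*(3*k + 17)).
Check: Δs_k = 3*(3*k + 17)/(k**5 + 25*k**4 + 245*k**3 + 1175*k**2 + 2754*k + 2520). ✓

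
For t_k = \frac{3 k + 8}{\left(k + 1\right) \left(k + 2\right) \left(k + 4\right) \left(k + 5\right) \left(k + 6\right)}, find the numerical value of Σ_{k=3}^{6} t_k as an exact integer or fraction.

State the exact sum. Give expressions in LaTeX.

Σ = 13/3696

Ratio r(k) = (k + 1)*(k + 4)*(3*k + 11)/((k + 3)*(k + 7)*(3*k + 8)).
So A=k + 1 and B=k + 7, with C=k**2 + 17*k/3 + 8.
Key eq: (k + 1)·f(k+1) = (k + 6)·f(k) + (k**2 + 17*k/3 + 8).
Degrees (1,1,2) ⇒ d ≤ 5.
Solving with deg f ≤ 5: f(k) = k*(k + 2)*(k + 3)*(k**2 + 10*k + 29)/60.
So s_k = (B(k−1)f/C)·t_k = (k*(k + 2)*(k + 6)*(k**2 + 10*k + 29)/(20*(3*k + 8)))·t_k = k*(k**2 + 10*k + 29)/(20*(k**3 + 10*k**2 + 29*k + 20)).
s_(k+1) − s_k = (3*k + 8)/(k**5 + 18*k**4 + 121*k**3 + 372*k**2 + 508*k + 240) = t_k.
Evaluate s at k=7 and k=3: 259/5280 and 51/1120; difference 13/3696.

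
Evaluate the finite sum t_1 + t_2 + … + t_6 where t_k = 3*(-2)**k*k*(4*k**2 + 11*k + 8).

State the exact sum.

Σ = 190590

Ratio r(k) = 2*(-4*k**3 - 23*k**2 - 42*k - 23)/(k*(4*k**2 + 11*k + 8)).
Take A(k)=-2, B(k)=1, C(k)=k**3 + 11*k**2/4 + 2*k.
f must satisfy (-2)·f(k+1) − (1)·f(k) = k**3 + 11*k**2/4 + 2*k.
d = 3 from the (0,0,3) case.
Coefficient equations give f(k) = -(4*k**3 + 3*k**2 - 4*k - 2)/12.
Get s_k = R·t_k = (-2)**k*(-4*k**3 - 3*k**2 + 4*k + 2) with R(k) = B(k−1)f(k)/C(k) = -(4*k**3 + 3*k**2 - 4*k - 2)/(3*k*(4*k**2 + 11*k + 8)).
Check: Δs_k = 3*(-2)**k*k*(4*k**2 + 11*k + 8). ✓
Telescoping: Σ = s_(7) − s_(1) = 190592 − (2) = 190590.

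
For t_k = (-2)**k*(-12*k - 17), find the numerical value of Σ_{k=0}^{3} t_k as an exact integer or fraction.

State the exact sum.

Σ = 301

Ratio r(k) = 2*(-12*k - 29)/(12*k + 17).
Gosper form: A/B · C(k+1)/C(k) with A=-2, B=1, C=k + 17/12.
f must satisfy (-2)·f(k+1) − (1)·f(k) = k + 17/12.
d = 1 from the (0,0,1) case.
Solve for f: f(k) = -(4*k + 3)/12 (degree 1 ≤ 1).
Get s_k = R·t_k = (-2)**k*(4*k + 3) with R(k) = B(k−1)f(k)/C(k) = -(4*k + 3)/(12*k + 17).
Verify: (-2)**k*(-12*k - 17) matches t_k.
Sum = s_(4) − s_(0); s_(4) = 304, s_(0) = 3 ⇒ 301.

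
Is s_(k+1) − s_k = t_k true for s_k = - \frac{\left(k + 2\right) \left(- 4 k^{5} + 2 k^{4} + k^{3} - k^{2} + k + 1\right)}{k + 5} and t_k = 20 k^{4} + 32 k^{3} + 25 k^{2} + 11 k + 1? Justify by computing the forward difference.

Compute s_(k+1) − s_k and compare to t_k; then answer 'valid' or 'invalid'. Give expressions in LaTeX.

s_(k+1) = k*(4*k**5 + 30*k**4 + 85*k**3 + 119*k**2 + 88*k + 30)/(k + 6)
s_(k+1) − s_k = (20*k**6 + 204*k**5 + 575*k**4 + 688*k**3 + 467*k**2 + 170*k + 12)/(k**2 + 11*k + 30)
(s_(k+1) − s_k) − t_k = 3*(-16*k**5 - 134*k**4 - 186*k**3 - 135*k**2 - 57*k - 6)/(k**2 + 11*k + 30)

Invalid: residual \frac{3 \left(- 16 k^{5} - 134 k^{4} - 186 k^{3} - 135 k^{2} - 57 k - 6\right)}{k^{2} + 11 k + 30} ≠ 0.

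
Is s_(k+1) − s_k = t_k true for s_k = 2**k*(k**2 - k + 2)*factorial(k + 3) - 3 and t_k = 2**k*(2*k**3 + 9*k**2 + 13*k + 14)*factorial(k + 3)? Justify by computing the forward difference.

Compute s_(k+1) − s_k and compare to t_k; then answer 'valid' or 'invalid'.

valid (s_(k+1) − s_k reduces to t_k)

s_(k+1) = 2**(k + 1)*(-k + (k + 1)**2 + 1)*factorial(k + 4) - 3
s_(k+1) − s_k = 2**k*(2*k**3 + 9*k**2 + 13*k + 14)*factorial(k + 3)
(s_(k+1) − s_k) − t_k = 0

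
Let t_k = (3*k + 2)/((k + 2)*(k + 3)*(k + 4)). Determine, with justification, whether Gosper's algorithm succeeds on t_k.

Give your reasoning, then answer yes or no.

Yes. s_k = k*(2*k + 1)/(3*(k + 2)*(k + 3)).

r(k) = (k + 2)*(3*k + 5)/((k + 5)*(3*k + 2)) after simplifying.
Gosper form: A/B · C(k+1)/C(k) with A=k + 2, B=k + 5, C=k + 2/3.
f must satisfy (k + 2)·f(k+1) − (k + 4)·f(k) = k + 2/3.
From deg A=1, deg B=1, deg C=1: d=2.
Solving with deg f ≤ 2: f(k) = k*(2*k + 1)/9.
Then R = B(k−1)f/C = k*(k + 4)*(2*k + 1)/(3*(3*k + 2)), so s_k = R(k)·t_k = k*(2*k + 1)/(3*(k + 2)*(k + 3)).
Check: Δs_k = (3*k + 2)/(k**3 + 9*k**2 + 26*k + 24). ✓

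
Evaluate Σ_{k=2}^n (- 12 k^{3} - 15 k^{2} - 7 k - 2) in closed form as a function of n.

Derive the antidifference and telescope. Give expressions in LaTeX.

S(n) = - 3 n^{4} - 11 n^{3} - 14 n^{2} - 8 n + 36

Ratio r(k) = (12*k**3 + 51*k**2 + 73*k + 36)/(12*k**3 + 15*k**2 + 7*k + 2).
Factor: A=1; B=1; C=k**3 + 5*k**2/4 + 7*k/12 + 1/6.
f must satisfy (1)·f(k+1) − (1)·f(k) = k**3 + 5*k**2/4 + 7*k/12 + 1/6.
Bound: deg f ≤ 4.
Coefficient equations give f(k) = k*(3*k**3 - k**2 - k + 1)/12.
Get s_k = R·t_k = k*(-3*k**3 + k**2 + k - 1) with R(k) = B(k−1)f(k)/C(k) = k*(3*k**3 - k**2 - k + 1)/(12*k**3 + 15*k**2 + 7*k + 2).
Verify: -12*k**3 - 15*k**2 - 7*k - 2 matches t_k.
Σ_(k=2)^n t_k = s_(n+1) − s_(2) = (-3*n**4 - 11*n**3 - 14*n**2 - 8*n - 2) − (-38), i.e. -3*n**4 - 11*n**3 - 14*n**2 - 8*n + 36.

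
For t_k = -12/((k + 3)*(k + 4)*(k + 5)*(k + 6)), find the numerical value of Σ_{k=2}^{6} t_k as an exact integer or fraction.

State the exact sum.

Σ = -37/2310

Compute t_(k+1)/t_k: get (k + 3)/(k + 7).
Gosper form: A/B · C(k+1)/C(k) with A=k + 3, B=k + 7, C=1.
f must satisfy (k + 3)·f(k+1) − (k + 6)·f(k) = 1.
d = 3 from the (1,1,0) case.
Solving with deg f ≤ 3: f(k) = k*(k**2 + 12*k + 47)/180.
Then R = B(k−1)f/C = k*(k + 6)*(k**2 + 12*k + 47)/180, so s_k = R(k)·t_k = k*(-k**2 - 12*k - 47)/(15*(k + 3)*(k + 4)*(k + 5)).
Verify: -12/(k**4 + 18*k**3 + 119*k**2 + 342*k + 360) matches t_k.
Σ_(k=2)^(6) t_k = s_(7) − s_(2) = -7/110 − (-1/21) = -37/2310.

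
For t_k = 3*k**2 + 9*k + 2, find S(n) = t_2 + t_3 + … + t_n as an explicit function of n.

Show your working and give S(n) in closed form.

r(k) = (3*k**2 + 15*k + 14)/(3*k**2 + 9*k + 2) after simplifying.
A = 1, B = 1, C = k**2 + 3*k + 2/3.
Key eq: (1)·f(k+1) = (1)·f(k) + (k**2 + 3*k + 2/3).
Degrees (0,0,2) ⇒ d ≤ 3.
Solving with deg f ≤ 3: f(k) = k*(k**2 + 3*k - 2)/3.
R(k) = B(k−1)·f(k)/C(k) = k*(k**2 + 3*k - 2)/(3*k**2 + 9*k + 2); s_k = R·t_k = k*(k**2 + 3*k - 2).
s_(k+1) − s_k = 3*k**2 + 9*k + 2 = t_k.
s_(n+1) = n**3 + 6*n**2 + 7*n + 2 and s_(2) = 16, so S(n) = n**3 + 6*n**2 + 7*n - 14.

S(n) = n**3 + 6*n**2 + 7*n - 14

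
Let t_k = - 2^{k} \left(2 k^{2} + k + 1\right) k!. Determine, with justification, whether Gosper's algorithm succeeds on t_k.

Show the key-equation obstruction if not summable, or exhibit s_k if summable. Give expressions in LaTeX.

Yes. s_k = - 2^{k} \left(k - 1\right) k!.

r(k) = 2*(k + 1)*(k + 2*(k + 1)**2 + 2)/(2*k**2 + k + 1) after simplifying.
Take A(k)=2*k + 2, B(k)=1, C(k)=k**2 + k/2 + 1/2.
Key eq: (2*k + 2)·f(k+1) = (1)·f(k) + (k**2 + k/2 + 1/2).
d = 1 from the (1,0,2) case.
Solve for f: f(k) = (k - 1)/2 (degree 1 ≤ 1).
Certificate R = B(k−1)f/C = (k - 1)/(2*k**2 + k + 1) gives s_k = -2**k*(k - 1)*factorial(k).
Check: Δs_k = -2**k*(2*k**2 + k + 1)*factorial(k). ✓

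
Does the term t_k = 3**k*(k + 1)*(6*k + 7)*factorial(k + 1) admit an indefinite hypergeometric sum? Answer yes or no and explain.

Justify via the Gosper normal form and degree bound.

Yes. s_k = 3**k*(2*k - 1)*factorial(k + 1).

Step 1: r(k) = (k + 2)**2*(18*k + 39)/((k + 1)*(6*k + 7)).
Normal form (A,B,C) = (3*k + 6, 1, k**2 + 13*k/6 + 7/6).
Set up (3*k + 6)·f(k+1) − (1)·f(k) − (k**2 + 13*k/6 + 7/6) = 0.
From deg A=1, deg B=0, deg C=2: d=1.
Solve for f: f(k) = (2*k - 1)/6 (degree 1 ≤ 1).
So s_k = (B(k−1)f/C)·t_k = ((2*k - 1)/((k + 1)*(6*k + 7)))·t_k = 3**k*(2*k - 1)*factorial(k + 1).
Verify: 3**k*(k + 1)*(6*k + 7)*factorial(k + 1) matches t_k.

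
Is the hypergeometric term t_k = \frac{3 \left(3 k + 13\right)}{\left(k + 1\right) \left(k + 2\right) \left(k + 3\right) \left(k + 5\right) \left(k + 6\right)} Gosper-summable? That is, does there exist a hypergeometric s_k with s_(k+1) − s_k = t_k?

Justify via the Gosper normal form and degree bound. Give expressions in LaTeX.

Yes. s_k = \frac{3 k \left(k^{2} + 8 k + 17\right)}{10 \left(k^{3} + 8 k^{2} + 17 k + 10\right)}.

r(k) = (k + 1)*(k + 5)*(3*k + 16)/((k + 4)*(k + 7)*(3*k + 13)) after simplifying.
A = k + 1, B = k + 7, C = k**2 + 25*k/3 + 52/3.
f must satisfy (k + 1)·f(k+1) − (k + 6)·f(k) = k**2 + 25*k/3 + 52/3.
From deg A=1, deg B=1, deg C=2: d=5.
Match coefficients ⇒ f(k) = k*(k + 3)*(k + 4)*(k**2 + 8*k + 17)/30.
So s_k = (B(k−1)f/C)·t_k = (k*(k + 3)*(k + 6)*(k**2 + 8*k + 17)/(10*(3*k + 13)))·t_k = 3*k*(k**2 + 8*k + 17)/(10*(k**3 + 8*k**2 + 17*k + 10)).
Δs = 3*(3*k + 13)/(k**5 + 17*k**4 + 107*k**3 + 307*k**2 + 396*k + 180), as required.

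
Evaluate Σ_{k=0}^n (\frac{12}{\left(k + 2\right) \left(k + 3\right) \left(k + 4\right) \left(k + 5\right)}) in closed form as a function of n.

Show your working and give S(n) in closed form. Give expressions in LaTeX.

S(n) = \frac{n^{3} + 12 n^{2} + 47 n + 36}{6 \left(n^{3} + 12 n^{2} + 47 n + 60\right)}

t_(k+1)/t_k = (k + 2)/(k + 6).
Normal form (A,B,C) = (k + 2, k + 6, 1).
f must satisfy (k + 2)·f(k+1) − (k + 5)·f(k) = 1.
Bound: deg f ≤ 3.
Coefficient equations give f(k) = k*(k**2 + 9*k + 26)/72.
R(k) = B(k−1)·f(k)/C(k) = k*(k + 5)*(k**2 + 9*k + 26)/72; s_k = R·t_k = k*(k**2 + 9*k + 26)/(6*(k + 2)*(k + 3)*(k + 4)).
Check: Δs_k = 12/(k**4 + 14*k**3 + 71*k**2 + 154*k + 120). ✓
s_(n+1) = (n**3 + 12*n**2 + 47*n + 36)/(6*(n**3 + 12*n**2 + 47*n + 60)) and s_(0) = 0, so S(n) = (n**3 + 12*n**2 + 47*n + 36)/(6*(n**3 + 12*n**2 + 47*n + 60)).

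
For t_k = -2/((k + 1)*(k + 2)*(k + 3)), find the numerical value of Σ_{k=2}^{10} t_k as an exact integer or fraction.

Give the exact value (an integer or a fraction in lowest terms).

Σ = -1/13

Compute t_(k+1)/t_k: get (k + 1)/(k + 4).
Normal form (A,B,C) = (k + 1, k + 4, 1).
Solve (k + 1)·f(k+1) − (k + 3)·f(k) = 1.
d = 2 from the (1,1,0) case.
Solve for f: f(k) = k*(k + 3)/4 (degree 2 ≤ 2).
Get s_k = R·t_k = k*(-k - 3)/(2*(k + 1)*(k + 2)) with R(k) = B(k−1)f(k)/C(k) = k*(k + 3)**2/4.
Check: Δs_k = -2/(k**3 + 6*k**2 + 11*k + 6). ✓
Sum = s_(11) − s_(2); s_(11) = -77/156, s_(2) = -5/12 ⇒ -1/13.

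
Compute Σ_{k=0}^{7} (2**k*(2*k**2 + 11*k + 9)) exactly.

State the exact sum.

Σ = 38657

Ratio r(k) = 2*(2*k**2 + 15*k + 22)/(2*k**2 + 11*k + 9).
Gosper form: A/B · C(k+1)/C(k) with A=2, B=1, C=k**2 + 11*k/2 + 9/2.
f must satisfy (2)·f(k+1) − (1)·f(k) = k**2 + 11*k/2 + 9/2.
deg f ≤ 2 (via 0,0,2).
Solving with deg f ≤ 2: f(k) = (2*k**2 + 3*k - 1)/2.
R(k) = B(k−1)·f(k)/C(k) = (2*k**2 + 3*k - 1)/((k + 1)*(2*k + 9)); s_k = R·t_k = 2**k*(2*k**2 + 3*k - 1).
s_(k+1) − s_k = 2**k*(2*k**2 + 11*k + 9) = t_k.
Σ_(k=0)^(7) t_k = s_(8) − s_(0) = 38656 − (-1) = 38657.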